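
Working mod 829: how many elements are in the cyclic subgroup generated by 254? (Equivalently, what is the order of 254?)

138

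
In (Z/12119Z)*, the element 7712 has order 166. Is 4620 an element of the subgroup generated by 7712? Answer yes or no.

4620 ∈ ⟨7712⟩ iff 4620^166 ≡ 1 (mod 12119), since |⟨7712⟩| = 166.
4620^166 mod 12119 = 1.
Since 1 = 1, 4620 lies in the subgroup.

yes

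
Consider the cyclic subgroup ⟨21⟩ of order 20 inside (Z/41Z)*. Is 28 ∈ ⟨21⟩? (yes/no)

⟨21⟩ has order 20; its elements mod 41 are {1, 2, 4, 5, 8, 9, 10, 16, 18, 20, 21, 23, 25, 31, 32, 33, 36, 37, 39, 40}.
28 is not in this set.

no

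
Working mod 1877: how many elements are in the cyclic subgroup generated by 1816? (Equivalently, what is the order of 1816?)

938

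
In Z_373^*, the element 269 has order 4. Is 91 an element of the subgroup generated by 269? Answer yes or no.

91 ∈ ⟨269⟩ iff 91^4 ≡ 1 (mod 373), since |⟨269⟩| = 4.
91^4 mod 373 = 30.
Since 30 ≠ 1, 91 does not lie in the subgroup.

no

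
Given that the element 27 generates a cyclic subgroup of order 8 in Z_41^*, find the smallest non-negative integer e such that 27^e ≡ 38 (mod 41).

7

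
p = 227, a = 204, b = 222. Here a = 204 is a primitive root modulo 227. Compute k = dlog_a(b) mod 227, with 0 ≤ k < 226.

110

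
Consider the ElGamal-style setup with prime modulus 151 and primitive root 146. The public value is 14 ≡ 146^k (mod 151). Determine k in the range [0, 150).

Baby-step giant-step with m = ceil(sqrt(150)) = 13.
Baby table (146^j mod 151 for j=0..12):
  0:1  1:146  2:25  3:26  4:21  5:46  6:72  7:93
  8:139  9:60  10:2  11:141  12:50
Giant step factor: 146^(-13) ≡ 61 (mod 151).
Scan 14·61^i mod 151 for i = 0, 1, …:
  i=0: 14   i=1: 99   i=2: 150   i=3: 90
  i=4: 54   i=5: 123   i=6: 104   i=7: 2
Match at i=7, j=10: k = 7·13 + 10 = 101.

101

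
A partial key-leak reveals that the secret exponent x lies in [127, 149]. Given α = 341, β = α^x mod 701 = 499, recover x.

Compute 341^127 mod 701 = 554, then multiply by 341 repeatedly:
  341^127=554  341^128=345  341^129=578  341^130=117  341^131=641
  341^132=570  341^133=193  341^134=620  341^135=419  341^136=576
  341^137=136  341^138=110  341^139=357  341^140=464  341^141=499
Found 499 at exponent 141.

141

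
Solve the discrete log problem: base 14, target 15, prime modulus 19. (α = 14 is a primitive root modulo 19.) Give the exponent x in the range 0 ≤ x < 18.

17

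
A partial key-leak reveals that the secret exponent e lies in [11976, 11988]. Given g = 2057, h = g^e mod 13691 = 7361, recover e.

11976

Compute 2057^11976 mod 13691 = 7361, then multiply by 2057 repeatedly:
  2057^11976=7361
Found 7361 at exponent 11976.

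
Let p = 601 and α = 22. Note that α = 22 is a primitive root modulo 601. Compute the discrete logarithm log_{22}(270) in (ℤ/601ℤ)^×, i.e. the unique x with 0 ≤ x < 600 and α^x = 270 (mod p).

Baby-step giant-step with m = ceil(sqrt(600)) = 25.
Baby table (22^j mod 601 for j=0..24):
  0:1  1:22  2:484  3:431  4:467  5:57  6:52  7:543
  8:527  9:175  10:244  11:560  12:300  13:590  14:359  15:85
  16:67  17:272  18:575  19:29  20:37  21:213  22:479  23:321
  24:451
Giant step factor: 22^(-25) ≡ 328 (mod 601).
Scan 270·328^i mod 601 for i = 0, 1, …:
  i=0: 270   i=1: 213
Match at i=1, j=21: x = 1·25 + 21 = 46.

46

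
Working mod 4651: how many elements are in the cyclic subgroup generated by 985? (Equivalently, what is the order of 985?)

4650

The order of 985 must divide p − 1 = 4650 = 2 · 3 · 5^2 · 31.
Divisors: 1, 2, 3, 5, 6, 10, 15, 25, 30, 31, 50, 62, 75, 93, 150, 155, 186, 310, 465, 775, 930, 1550, 2325, 4650.
Check each in increasing order: 985^1 ≡ 985;  985^2 ≡ 2817;  985^3 ≡ 2749;  985^5 ≡ 18;  985^6 ≡ 3777;  985^10 ≡ 324;  985^15 ≡ 1181;  985^25 ≡ 1262;  985^30 ≡ 4112;  985^31 ≡ 3950;  985^50 ≡ 2002;  985^62 ≡ 3046;  985^75 ≡ 1031;  985^93 ≡ 4214;  985^150 ≡ 2533;  985^155 ≡ 3735;  985^186 ≡ 278;  985^310 ≡ 1876;  985^465 ≡ 2454;  985^775 ≡ 3865;  985^930 ≡ 3722;  985^1550 ≡ 3864;  985^2325 ≡ 4650;  985^4650 ≡ 1.
Smallest exponent giving 1 is 4650.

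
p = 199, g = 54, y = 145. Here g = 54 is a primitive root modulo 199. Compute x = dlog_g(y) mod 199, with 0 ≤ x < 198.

100

Baby-step giant-step with m = ceil(sqrt(198)) = 15.
Baby table (54^j mod 199 for j=0..14):
  0:1  1:54  2:130  3:55  4:184  5:185  6:40  7:170
  8:26  9:11  10:196  11:37  12:8  13:34  14:45
Giant step factor: 54^(-15) ≡ 109 (mod 199).
Scan 145·109^i mod 199 for i = 0, 1, …:
  i=0: 145   i=1: 84   i=2: 2   i=3: 19
  i=4: 81   i=5: 73   i=6: 196
Match at i=6, j=10: x = 6·15 + 10 = 100.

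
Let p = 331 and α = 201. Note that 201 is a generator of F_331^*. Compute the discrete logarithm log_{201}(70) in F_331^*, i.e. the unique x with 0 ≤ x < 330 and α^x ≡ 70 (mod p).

Baby-step giant-step with m = ceil(sqrt(330)) = 19.
Baby table (201^j mod 331 for j=0..18):
  0:1  1:201  2:19  3:178  4:30  5:72  6:239  7:44
  8:238  9:174  10:219  11:327  12:189  13:255  14:281  15:211
  16:43  17:37  18:155
Giant step factor: 201^(-19) ≡ 218 (mod 331).
Scan 70·218^i mod 331 for i = 0, 1, …:
  i=0: 70   i=1: 34   i=2: 130   i=3: 205
  i=4: 5   i=5: 97   i=6: 293   i=7: 322
  i=8: 24   i=9: 267   i=10: 281
Match at i=10, j=14: x = 10·19 + 14 = 204.

204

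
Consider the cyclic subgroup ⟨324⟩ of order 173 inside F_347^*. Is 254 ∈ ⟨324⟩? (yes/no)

254 ∈ ⟨324⟩ iff 254^173 ≡ 1 (mod 347), since |⟨324⟩| = 173.
254^173 mod 347 = 346.
Since 346 ≠ 1, 254 does not lie in the subgroup.

no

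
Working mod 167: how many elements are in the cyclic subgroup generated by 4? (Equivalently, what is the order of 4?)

83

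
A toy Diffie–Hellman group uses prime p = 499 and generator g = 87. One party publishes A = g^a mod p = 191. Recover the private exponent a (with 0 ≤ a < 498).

171

Baby-step giant-step with m = ceil(sqrt(498)) = 23.
Baby table (87^j mod 499 for j=0..22):
  0:1  1:87  2:84  3:322  4:70  5:102  6:391  7:85
  8:409  9:154  10:424  11:461  12:187  13:301  14:239  15:334
  16:116  17:112  18:263  19:426  20:136  21:355  22:446
Giant step factor: 87^(-23) ≡ 79 (mod 499).
Scan 191·79^i mod 499 for i = 0, 1, …:
  i=0: 191   i=1: 119   i=2: 419   i=3: 167
  i=4: 219   i=5: 335   i=6: 18   i=7: 424
Match at i=7, j=10: a = 7·23 + 10 = 171.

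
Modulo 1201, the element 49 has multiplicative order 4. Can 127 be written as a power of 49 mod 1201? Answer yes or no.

no

⟨49⟩ has order 4; its elements mod 1201 are {1, 49, 1152, 1200}.
127 is not in this set.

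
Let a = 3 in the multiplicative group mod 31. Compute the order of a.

The order of 3 must divide p − 1 = 30 = 2 · 3 · 5.
Divisors: 1, 2, 3, 5, 6, 10, 15, 30.
Check each in increasing order: 3^1 ≡ 3;  3^2 ≡ 9;  3^3 ≡ 27;  3^5 ≡ 26;  3^6 ≡ 16;  3^10 ≡ 25;  3^15 ≡ 30;  3^30 ≡ 1.
Smallest exponent giving 1 is 30.

30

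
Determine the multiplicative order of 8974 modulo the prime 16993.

The order of 8974 must divide p − 1 = 16992 = 2^5 · 3^2 · 59.
Divisors: 1, 2, 3, 4, 6, 8, 9, 12, 16, 18, 24, 32, 36, 48, 59, 72, 96, 118, 144, 177, 236, 288, 354, 472, 531, 708, 944, 1062, 1416, 1888, 2124, 2832, 4248, 5664, 8496, 16992.
Check each in increasing order: 8974^1 ≡ 8974;  8974^2 ≡ 2849;  8974^3 ≡ 9454;  8974^4 ≡ 11140;  8974^6 ≡ 11929;  8974^8 ≡ 16714;  8974^9 ≡ 11218;  8974^12 ≡ 1659;  8974^16 ≡ 9869;  8974^18 ≡ 10359;  8974^24 ≡ 16408;  8974^32 ≡ 10278;  8974^36 ≡ 15079;  8974^48 ≡ 2365;  8974^59 ≡ 16224;  8974^72 ≡ 9901;  8974^96 ≡ 2528;  8974^118 ≡ 13599;  8974^144 ≡ 14177;  8974^177 ≡ 10057;  8974^236 ≡ 14975;  8974^288 ≡ 11118;  8974^354 ≡ 913;  8974^472 ≡ 10997;  8974^531 ≡ 5821;  8974^708 ≡ 912;  8974^944 ≡ 11821;  8974^1062 ≡ 16992;  8974^1416 ≡ 16080;  8974^1888 ≡ 2602;  8974^2124 ≡ 1.
Smallest exponent giving 1 is 2124.

2124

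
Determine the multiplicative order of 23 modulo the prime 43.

The order of 23 must divide p − 1 = 42 = 2 · 3 · 7.
Divisors: 1, 2, 3, 6, 7, 14, 21, 42.
Check each in increasing order: 23^1 ≡ 23;  23^2 ≡ 13;  23^3 ≡ 41;  23^6 ≡ 4;  23^7 ≡ 6;  23^14 ≡ 36;  23^21 ≡ 1.
Smallest exponent giving 1 is 21.

21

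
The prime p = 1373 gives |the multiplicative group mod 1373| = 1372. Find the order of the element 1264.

The order of 1264 must divide p − 1 = 1372 = 2^2 · 7^3.
Divisors: 1, 2, 4, 7, 14, 28, 49, 98, 196, 343, 686, 1372.
Check each in increasing order: 1264^1 ≡ 1264;  1264^2 ≡ 897;  1264^4 ≡ 31;  1264^7 ≡ 621;  1264^14 ≡ 1201;  1264^28 ≡ 751;  1264^49 ≡ 340;  1264^98 ≡ 268;  1264^196 ≡ 428;  1264^343 ≡ 668;  1264^686 ≡ 1372;  1264^1372 ≡ 1.
Smallest exponent giving 1 is 1372.

1372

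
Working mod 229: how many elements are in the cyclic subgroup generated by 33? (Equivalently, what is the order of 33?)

114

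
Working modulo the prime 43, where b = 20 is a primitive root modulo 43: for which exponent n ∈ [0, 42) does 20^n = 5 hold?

Baby-step giant-step with m = ceil(sqrt(42)) = 7.
Baby table (20^j mod 43 for j=0..6):
  0:1  1:20  2:13  3:2  4:40  5:26  6:4
Giant step factor: 20^(-7) ≡ 7 (mod 43).
Scan 5·7^i mod 43 for i = 0, 1, …:
  i=0: 5   i=1: 35   i=2: 30   i=3: 38
  i=4: 8   i=5: 13
Match at i=5, j=2: n = 5·7 + 2 = 37.

37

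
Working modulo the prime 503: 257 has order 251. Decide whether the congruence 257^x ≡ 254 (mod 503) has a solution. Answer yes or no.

254 ∈ ⟨257⟩ iff 254^251 ≡ 1 (mod 503), since |⟨257⟩| = 251.
254^251 mod 503 = 502.
Since 502 ≠ 1, 254 does not lie in the subgroup.

no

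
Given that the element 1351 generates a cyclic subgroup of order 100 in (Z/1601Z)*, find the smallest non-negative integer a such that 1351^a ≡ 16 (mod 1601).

37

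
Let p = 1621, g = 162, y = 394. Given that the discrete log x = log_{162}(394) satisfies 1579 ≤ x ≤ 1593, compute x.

1580

Compute 162^1579 mod 1621 = 923, then multiply by 162 repeatedly:
  162^1579=923  162^1580=394
Found 394 at exponent 1580.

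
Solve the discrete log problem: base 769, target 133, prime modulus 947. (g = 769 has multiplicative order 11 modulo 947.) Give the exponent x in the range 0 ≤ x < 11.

Successive powers of 769 modulo 947:
  769^0=1  769^1=769  769^2=433  769^3=580  769^4=930  769^5=185
  769^6=215  769^7=557  769^8=289  769^9=643  769^10=133
So 769^10 ≡ 133 (mod 947), giving x = 10.

10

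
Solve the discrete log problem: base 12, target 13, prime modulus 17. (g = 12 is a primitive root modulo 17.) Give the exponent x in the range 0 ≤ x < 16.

Successive powers of 12 modulo 17:
  12^0=1  12^1=12  12^2=8  12^3=11  12^4=13
So 12^4 ≡ 13 (mod 17), giving x = 4.

4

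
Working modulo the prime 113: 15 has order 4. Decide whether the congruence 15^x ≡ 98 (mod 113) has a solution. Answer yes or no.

98 ∈ ⟨15⟩ iff 98^4 ≡ 1 (mod 113), since |⟨15⟩| = 4.
98^4 mod 113 = 1.
Since 1 = 1, 98 lies in the subgroup.

yes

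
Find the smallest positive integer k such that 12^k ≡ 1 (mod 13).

2

The order of 12 must divide p − 1 = 12 = 2^2 · 3.
Divisors: 1, 2, 3, 4, 6, 12.
Check each in increasing order: 12^1 ≡ 12;  12^2 ≡ 1.
Smallest exponent giving 1 is 2.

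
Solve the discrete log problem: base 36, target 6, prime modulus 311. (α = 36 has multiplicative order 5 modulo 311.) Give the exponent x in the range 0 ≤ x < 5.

Successive powers of 36 modulo 311:
  36^0=1  36^1=36  36^2=52  36^3=6
So 36^3 ≡ 6 (mod 311), giving x = 3.

3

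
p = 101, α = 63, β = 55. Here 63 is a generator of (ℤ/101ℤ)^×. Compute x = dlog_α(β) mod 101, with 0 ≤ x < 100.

71

Baby-step giant-step with m = ceil(sqrt(100)) = 10.
Baby table (63^j mod 101 for j=0..9):
  0:1  1:63  2:30  3:72  4:92  5:39  6:33  7:59
  8:81  9:53
Giant step factor: 63^(-10) ≡ 17 (mod 101).
Scan 55·17^i mod 101 for i = 0, 1, …:
  i=0: 55   i=1: 26   i=2: 38   i=3: 40
  i=4: 74   i=5: 46   i=6: 75   i=7: 63
Match at i=7, j=1: x = 7·10 + 1 = 71.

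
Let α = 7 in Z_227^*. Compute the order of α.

113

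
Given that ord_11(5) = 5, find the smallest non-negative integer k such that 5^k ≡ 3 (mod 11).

Successive powers of 5 modulo 11:
  5^0=1  5^1=5  5^2=3
So 5^2 ≡ 3 (mod 11), giving k = 2.

2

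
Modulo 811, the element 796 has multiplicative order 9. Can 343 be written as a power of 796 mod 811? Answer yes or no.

yes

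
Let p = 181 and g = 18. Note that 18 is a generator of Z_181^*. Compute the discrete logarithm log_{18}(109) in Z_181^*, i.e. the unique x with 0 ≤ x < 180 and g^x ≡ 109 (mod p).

5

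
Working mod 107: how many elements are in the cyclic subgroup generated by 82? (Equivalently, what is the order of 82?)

106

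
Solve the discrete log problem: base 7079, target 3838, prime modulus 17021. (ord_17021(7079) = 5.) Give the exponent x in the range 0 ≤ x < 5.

Successive powers of 7079 modulo 17021:
  7079^0=1  7079^1=7079  7079^2=2417  7079^3=3838
So 7079^3 ≡ 3838 (mod 17021), giving x = 3.

3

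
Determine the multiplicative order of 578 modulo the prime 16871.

8435

The order of 578 must divide p − 1 = 16870 = 2 · 5 · 7 · 241.
Divisors: 1, 2, 5, 7, 10, 14, 35, 70, 241, 482, 1205, 1687, 2410, 3374, 8435, 16870.
Check each in increasing order: 578^1 ≡ 578;  578^2 ≡ 13535;  578^5 ≡ 11363;  578^7 ≡ 2169;  578^10 ≡ 4006;  578^14 ≡ 14423;  578^35 ≡ 14252;  578^70 ≡ 9535;  578^241 ≡ 1761;  578^482 ≡ 13728;  578^1205 ≡ 7524;  578^1687 ≡ 5210;  578^2410 ≡ 8371;  578^3374 ≡ 15532;  578^8435 ≡ 1.
Smallest exponent giving 1 is 8435.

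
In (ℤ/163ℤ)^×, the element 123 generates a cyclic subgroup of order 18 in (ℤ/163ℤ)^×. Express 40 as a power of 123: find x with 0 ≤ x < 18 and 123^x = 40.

10

Successive powers of 123 modulo 163:
  123^0=1  123^1=123  123^2=133  123^3=59  123^4=85  123^5=23
  123^6=58  123^7=125  123^8=53  123^9=162  123^10=40
So 123^10 ≡ 40 (mod 163), giving x = 10.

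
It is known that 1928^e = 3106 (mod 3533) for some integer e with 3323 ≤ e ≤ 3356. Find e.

3329

Compute 1928^3323 mod 3533 = 1631, then multiply by 1928 repeatedly:
  1928^3323=1631  1928^3324=198  1928^3325=180  1928^3326=806  1928^3327=2981
  1928^3328=2710  1928^3329=3106
Found 3106 at exponent 3329.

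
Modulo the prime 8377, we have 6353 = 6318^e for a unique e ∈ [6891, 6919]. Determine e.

6906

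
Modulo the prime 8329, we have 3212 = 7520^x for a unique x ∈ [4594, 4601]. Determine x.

Compute 7520^4594 mod 8329 = 3212, then multiply by 7520 repeatedly:
  7520^4594=3212
Found 3212 at exponent 4594.

4594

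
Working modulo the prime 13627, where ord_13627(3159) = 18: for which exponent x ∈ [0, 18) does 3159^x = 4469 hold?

8

Successive powers of 3159 modulo 13627:
  3159^0=1  3159^1=3159  3159^2=4317  3159^3=10403  3159^4=8380  3159^5=8786
  3159^6=10402  3159^7=5221  3159^8=4469
So 3159^8 ≡ 4469 (mod 13627), giving x = 8.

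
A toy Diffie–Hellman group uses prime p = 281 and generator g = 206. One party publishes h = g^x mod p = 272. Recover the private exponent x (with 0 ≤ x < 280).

134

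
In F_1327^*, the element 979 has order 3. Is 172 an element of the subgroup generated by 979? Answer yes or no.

⟨979⟩ has order 3; its elements mod 1327 are {1, 347, 979}.
172 is not in this set.

no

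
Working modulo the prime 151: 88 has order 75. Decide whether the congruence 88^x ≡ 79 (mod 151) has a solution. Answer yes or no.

79 ∈ ⟨88⟩ iff 79^75 ≡ 1 (mod 151), since |⟨88⟩| = 75.
79^75 mod 151 = 150.
Since 150 ≠ 1, 79 does not lie in the subgroup.

no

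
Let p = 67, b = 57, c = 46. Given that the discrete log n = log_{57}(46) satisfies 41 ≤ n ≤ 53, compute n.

41

Compute 57^41 mod 67 = 46, then multiply by 57 repeatedly:
  57^41=46
Found 46 at exponent 41.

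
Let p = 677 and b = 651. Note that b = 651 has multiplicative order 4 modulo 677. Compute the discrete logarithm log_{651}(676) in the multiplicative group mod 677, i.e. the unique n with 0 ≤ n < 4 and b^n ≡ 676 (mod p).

2

Successive powers of 651 modulo 677:
  651^0=1  651^1=651  651^2=676
So 651^2 ≡ 676 (mod 677), giving n = 2.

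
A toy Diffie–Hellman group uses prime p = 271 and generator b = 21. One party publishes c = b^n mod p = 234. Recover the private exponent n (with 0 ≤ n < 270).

Baby-step giant-step with m = ceil(sqrt(270)) = 17.
Baby table (21^j mod 271 for j=0..16):
  0:1  1:21  2:170  3:47  4:174  5:131  6:41  7:48
  8:195  9:30  10:88  11:222  12:55  13:71  14:136  15:146
  16:85
Giant step factor: 21^(-17) ≡ 75 (mod 271).
Scan 234·75^i mod 271 for i = 0, 1, …:
  i=0: 234   i=1: 206   i=2: 3   i=3: 225
  i=4: 73   i=5: 55
Match at i=5, j=12: n = 5·17 + 12 = 97.

97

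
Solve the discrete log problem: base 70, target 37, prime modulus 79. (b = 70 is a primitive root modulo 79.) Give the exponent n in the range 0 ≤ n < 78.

29

Successive powers of 70 modulo 79:
  70^0=1  70^1=70  70^2=2  70^3=61  70^4=4  70^5=43
  70^6=8  70^7=7  70^8=16  70^9=14  70^10=32  70^11=28
  70^12=64  70^13=56  70^14=49  70^15=33  70^16=19  70^17=66
  70^18=38  70^19=53  70^20=76  70^21=27  70^22=73  70^23=54
  70^24=67  70^25=29  70^26=55  70^27=58  70^28=31  70^29=37
So 70^29 ≡ 37 (mod 79), giving n = 29.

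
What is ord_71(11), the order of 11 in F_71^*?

The order of 11 must divide p − 1 = 70 = 2 · 5 · 7.
Divisors: 1, 2, 5, 7, 10, 14, 35, 70.
Check each in increasing order: 11^1 ≡ 11;  11^2 ≡ 50;  11^5 ≡ 23;  11^7 ≡ 14;  11^10 ≡ 32;  11^14 ≡ 54;  11^35 ≡ 70;  11^70 ≡ 1.
Smallest exponent giving 1 is 70.

70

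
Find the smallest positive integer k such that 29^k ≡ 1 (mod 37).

12

The order of 29 must divide p − 1 = 36 = 2^2 · 3^2.
Divisors: 1, 2, 3, 4, 6, 9, 12, 18, 36.
Check each in increasing order: 29^1 ≡ 29;  29^2 ≡ 27;  29^3 ≡ 6;  29^4 ≡ 26;  29^6 ≡ 36;  29^9 ≡ 31;  29^12 ≡ 1.
Smallest exponent giving 1 is 12.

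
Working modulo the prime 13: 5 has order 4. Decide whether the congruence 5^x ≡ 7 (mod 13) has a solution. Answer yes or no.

7 ∈ ⟨5⟩ iff 7^4 ≡ 1 (mod 13), since |⟨5⟩| = 4.
7^4 mod 13 = 9.
Since 9 ≠ 1, 7 does not lie in the subgroup.

no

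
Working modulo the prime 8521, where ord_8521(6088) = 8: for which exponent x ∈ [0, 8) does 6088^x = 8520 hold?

Successive powers of 6088 modulo 8521:
  6088^0=1  6088^1=6088  6088^2=5915  6088^3=774  6088^4=8520
So 6088^4 ≡ 8520 (mod 8521), giving x = 4.

4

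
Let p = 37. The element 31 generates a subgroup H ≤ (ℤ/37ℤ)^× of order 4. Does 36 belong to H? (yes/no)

yes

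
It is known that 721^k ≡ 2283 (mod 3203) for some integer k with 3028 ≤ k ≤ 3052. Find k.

3048

Compute 721^3028 mod 3203 = 2567, then multiply by 721 repeatedly:
  721^3028=2567  721^3029=2676  721^3030=1190  721^3031=2789  721^3032=2588
  721^3033=1802  721^3034=2027  721^3035=899  721^3036=1173  721^3037=141
  721^3038=2368  721^3039=129  721^3040=122  721^3041=1481  721^3042=1202
  721^3043=1832  721^3044=1236  721^3045=722  721^3046=1676  721^3047=865
  721^3048=2283
Found 2283 at exponent 3048.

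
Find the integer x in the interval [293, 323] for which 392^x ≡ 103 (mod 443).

298

Compute 392^293 mod 443 = 20, then multiply by 392 repeatedly:
  392^293=20  392^294=309  392^295=189  392^296=107  392^297=302
  392^298=103
Found 103 at exponent 298.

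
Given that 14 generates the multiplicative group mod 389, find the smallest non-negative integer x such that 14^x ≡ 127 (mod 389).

238

Baby-step giant-step with m = ceil(sqrt(388)) = 20.
Baby table (14^j mod 389 for j=0..19):
  0:1  1:14  2:196  3:21  4:294  5:226  6:52  7:339
  8:78  9:314  10:117  11:82  12:370  13:123  14:166  15:379
  16:249  17:374  18:179  19:172
Giant step factor: 14^(-20) ≡ 184 (mod 389).
Scan 127·184^i mod 389 for i = 0, 1, …:
  i=0: 127   i=1: 28   i=2: 95   i=3: 364
  i=4: 68   i=5: 64   i=6: 106   i=7: 54
  i=8: 211   i=9: 313   i=10: 20   i=11: 179
Match at i=11, j=18: x = 11·20 + 18 = 238.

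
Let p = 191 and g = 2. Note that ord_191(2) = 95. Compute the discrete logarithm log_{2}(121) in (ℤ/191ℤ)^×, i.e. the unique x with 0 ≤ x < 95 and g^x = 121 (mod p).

Baby-step giant-step with m = ceil(sqrt(95)) = 10.
Baby table (2^j mod 191 for j=0..9):
  0:1  1:2  2:4  3:8  4:16  5:32  6:64  7:128
  8:65  9:130
Giant step factor: 2^(-10) ≡ 36 (mod 191).
Scan 121·36^i mod 191 for i = 0, 1, …:
  i=0: 121   i=1: 154   i=2: 5   i=3: 180
  i=4: 177   i=5: 69   i=6: 1
Match at i=6, j=0: x = 6·10 + 0 = 60.

60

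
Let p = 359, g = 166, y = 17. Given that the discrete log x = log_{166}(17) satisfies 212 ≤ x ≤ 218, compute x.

214

Compute 166^212 mod 359 = 202, then multiply by 166 repeatedly:
  166^212=202  166^213=145  166^214=17
Found 17 at exponent 214.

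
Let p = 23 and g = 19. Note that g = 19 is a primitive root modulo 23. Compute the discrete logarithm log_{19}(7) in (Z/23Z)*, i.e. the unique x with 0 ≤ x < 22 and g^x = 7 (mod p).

13

Successive powers of 19 modulo 23:
  19^0=1  19^1=19  19^2=16  19^3=5  19^4=3  19^5=11
  19^6=2  19^7=15  19^8=9  19^9=10  19^10=6  19^11=22
  19^12=4  19^13=7
So 19^13 ≡ 7 (mod 23), giving x = 13.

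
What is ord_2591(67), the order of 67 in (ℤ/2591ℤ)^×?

The order of 67 must divide p − 1 = 2590 = 2 · 5 · 7 · 37.
Divisors: 1, 2, 5, 7, 10, 14, 35, 37, 70, 74, 185, 259, 370, 518, 1295, 2590.
Check each in increasing order: 67^1 ≡ 67;  67^2 ≡ 1898;  67^5 ≡ 1645;  67^7 ≡ 55;  67^10 ≡ 1021;  67^14 ≡ 434;  67^35 ≡ 762;  67^37 ≡ 498;  67^70 ≡ 260;  67^74 ≡ 1859;  67^185 ≡ 1035;  67^259 ≡ 1543;  67^370 ≡ 1142;  67^518 ≡ 2311;  67^1295 ≡ 1.
Smallest exponent giving 1 is 1295.

1295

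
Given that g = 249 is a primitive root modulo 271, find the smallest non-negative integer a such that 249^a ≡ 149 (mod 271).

151

Baby-step giant-step with m = ceil(sqrt(270)) = 17.
Baby table (249^j mod 271 for j=0..16):
  0:1  1:249  2:213  3:192  4:112  5:246  6:8  7:95
  8:78  9:181  10:83  11:71  12:64  13:218  14:82  15:93
  16:122
Giant step factor: 249^(-17) ≡ 73 (mod 271).
Scan 149·73^i mod 271 for i = 0, 1, …:
  i=0: 149   i=1: 37   i=2: 262   i=3: 156
  i=4: 6   i=5: 167   i=6: 267   i=7: 250
  i=8: 93
Match at i=8, j=15: a = 8·17 + 15 = 151.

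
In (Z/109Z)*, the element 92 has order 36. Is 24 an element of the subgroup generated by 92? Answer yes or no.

no

24 ∈ ⟨92⟩ iff 24^36 ≡ 1 (mod 109), since |⟨92⟩| = 36.
24^36 mod 109 = 63.
Since 63 ≠ 1, 24 does not lie in the subgroup.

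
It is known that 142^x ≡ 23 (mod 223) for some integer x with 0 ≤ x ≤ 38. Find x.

13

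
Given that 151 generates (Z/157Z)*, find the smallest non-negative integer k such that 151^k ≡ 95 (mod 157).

17

Successive powers of 151 modulo 157:
  151^0=1  151^1=151  151^2=36  151^3=98  151^4=40  151^5=74
  151^6=27  151^7=152  151^8=30  151^9=134  151^10=138  151^11=114
  151^12=101  151^13=22  151^14=25  151^15=7  151^16=115  151^17=95
So 151^17 ≡ 95 (mod 157), giving k = 17.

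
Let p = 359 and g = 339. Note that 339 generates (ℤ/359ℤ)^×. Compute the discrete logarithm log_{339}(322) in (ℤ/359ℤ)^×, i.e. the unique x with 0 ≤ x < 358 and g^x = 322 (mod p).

345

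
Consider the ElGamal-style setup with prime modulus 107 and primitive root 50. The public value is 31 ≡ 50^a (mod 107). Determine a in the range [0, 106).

65

Baby-step giant-step with m = ceil(sqrt(106)) = 11.
Baby table (50^j mod 107 for j=0..10):
  0:1  1:50  2:39  3:24  4:23  5:80  6:41  7:17
  8:101  9:21  10:87
Giant step factor: 50^(-11) ≡ 26 (mod 107).
Scan 31·26^i mod 107 for i = 0, 1, …:
  i=0: 31   i=1: 57   i=2: 91   i=3: 12
  i=4: 98   i=5: 87
Match at i=5, j=10: a = 5·11 + 10 = 65.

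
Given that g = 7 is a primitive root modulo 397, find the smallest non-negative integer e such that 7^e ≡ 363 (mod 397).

Baby-step giant-step with m = ceil(sqrt(396)) = 20.
Baby table (7^j mod 397 for j=0..19):
  0:1  1:7  2:49  3:343  4:19  5:133  6:137  7:165
  8:361  9:145  10:221  11:356  12:110  13:373  14:229  15:15
  16:105  17:338  18:381  19:285
Giant step factor: 7^(-20) ≡ 278 (mod 397).
Scan 363·278^i mod 397 for i = 0, 1, …:
  i=0: 363   i=1: 76   i=2: 87   i=3: 366
  i=4: 116   i=5: 91   i=6: 287   i=7: 386
  i=8: 118   i=9: 250     …   i=15: 225
  i=16: 221
Match at i=16, j=10: e = 16·20 + 10 = 330.

330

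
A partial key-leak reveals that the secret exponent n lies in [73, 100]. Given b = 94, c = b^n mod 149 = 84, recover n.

Compute 94^73 mod 149 = 84, then multiply by 94 repeatedly:
  94^73=84
Found 84 at exponent 73.

73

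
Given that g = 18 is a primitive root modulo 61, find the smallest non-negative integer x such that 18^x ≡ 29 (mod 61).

Baby-step giant-step with m = ceil(sqrt(60)) = 8.
Baby table (18^j mod 61 for j=0..7):
  0:1  1:18  2:19  3:37  4:56  5:32  6:27  7:59
Giant step factor: 18^(-8) ≡ 22 (mod 61).
Scan 29·22^i mod 61 for i = 0, 1, …:
  i=0: 29   i=1: 28   i=2: 6   i=3: 10
  i=4: 37
Match at i=4, j=3: x = 4·8 + 3 = 35.

35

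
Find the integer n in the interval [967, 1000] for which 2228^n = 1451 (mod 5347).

Compute 2228^967 mod 5347 = 5210, then multiply by 2228 repeatedly:
  2228^967=5210  2228^968=4890  2228^969=3081  2228^970=4267  2228^971=5257
  2228^972=2666  2228^973=4678  2228^974=1281  2228^975=4117  2228^976=2571
  2228^977=1551  2228^978=1466  2228^979=4578  2228^980=3055  2228^981=5156
  2228^982=2212  2228^983=3749  2228^984=758  2228^985=4519  2228^986=5278
  2228^987=1331  2228^988=3230  2228^989=4725  2228^990=4404  2228^991=367
  2228^992=4932  2228^993=411  2228^994=1371  2228^995=1451
Found 1451 at exponent 995.

995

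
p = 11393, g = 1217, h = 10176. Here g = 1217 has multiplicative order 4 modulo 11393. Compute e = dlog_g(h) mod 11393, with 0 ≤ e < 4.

3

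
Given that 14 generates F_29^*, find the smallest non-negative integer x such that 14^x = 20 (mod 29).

Successive powers of 14 modulo 29:
  14^0=1  14^1=14  14^2=22  14^3=18  14^4=20
So 14^4 ≡ 20 (mod 29), giving x = 4.

4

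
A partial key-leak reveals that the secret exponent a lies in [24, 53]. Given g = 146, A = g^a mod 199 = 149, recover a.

35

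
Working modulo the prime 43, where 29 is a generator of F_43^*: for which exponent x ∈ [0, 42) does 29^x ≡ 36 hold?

28

Successive powers of 29 modulo 43:
  29^0=1  29^1=29  29^2=24  29^3=8  29^4=17  29^5=20
  29^6=21  29^7=7  29^8=31  29^9=39  29^10=13  29^11=33
  29^12=11  29^13=18  29^14=6  29^15=2  29^16=15  29^17=5
  29^18=16  29^19=34  29^20=40  29^21=42  29^22=14  29^23=19
  29^24=35  29^25=26  29^26=23  29^27=22  29^28=36
So 29^28 ≡ 36 (mod 43), giving x = 28.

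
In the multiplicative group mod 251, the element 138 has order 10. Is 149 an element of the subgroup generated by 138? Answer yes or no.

yes

149 ∈ ⟨138⟩ iff 149^10 ≡ 1 (mod 251), since |⟨138⟩| = 10.
149^10 mod 251 = 1.
Since 1 = 1, 149 lies in the subgroup.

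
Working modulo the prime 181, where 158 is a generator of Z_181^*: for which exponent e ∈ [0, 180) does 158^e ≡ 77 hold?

139

Baby-step giant-step with m = ceil(sqrt(180)) = 14.
Baby table (158^j mod 181 for j=0..13):
  0:1  1:158  2:167  3:141  4:15  5:17  6:152  7:124
  8:44  9:74  10:108  11:50  12:117  13:24
Giant step factor: 158^(-14) ≡ 20 (mod 181).
Scan 77·20^i mod 181 for i = 0, 1, …:
  i=0: 77   i=1: 92   i=2: 30   i=3: 57
  i=4: 54   i=5: 175   i=6: 61   i=7: 134
  i=8: 146   i=9: 24
Match at i=9, j=13: e = 9·14 + 13 = 139.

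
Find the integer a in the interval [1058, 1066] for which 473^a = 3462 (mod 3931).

1060

Compute 473^1058 mod 3931 = 2781, then multiply by 473 repeatedly:
  473^1058=2781  473^1059=2459  473^1060=3462
Found 3462 at exponent 1060.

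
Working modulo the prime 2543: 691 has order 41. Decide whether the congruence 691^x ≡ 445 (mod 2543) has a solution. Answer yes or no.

yes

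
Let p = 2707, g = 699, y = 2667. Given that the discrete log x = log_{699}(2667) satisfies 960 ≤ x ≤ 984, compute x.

Compute 699^960 mod 2707 = 2147, then multiply by 699 repeatedly:
  699^960=2147  699^961=1075  699^962=1586  699^963=1451  699^964=1831
  699^965=2165  699^966=122  699^967=1361  699^968=1182  699^969=583
  699^970=1467  699^971=2187  699^972=1965  699^973=1086  699^974=1154
  699^975=2667
Found 2667 at exponent 975.

975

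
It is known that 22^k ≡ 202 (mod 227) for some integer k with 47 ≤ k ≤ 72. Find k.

67

Compute 22^47 mod 227 = 128, then multiply by 22 repeatedly:
  22^47=128  22^48=92  22^49=208  22^50=36  22^51=111
  22^52=172  22^53=152  22^54=166  22^55=20  22^56=213
  22^57=146  22^58=34  22^59=67  22^60=112  22^61=194
  22^62=182  22^63=145  22^64=12  22^65=37  22^66=133
  22^67=202
Found 202 at exponent 67.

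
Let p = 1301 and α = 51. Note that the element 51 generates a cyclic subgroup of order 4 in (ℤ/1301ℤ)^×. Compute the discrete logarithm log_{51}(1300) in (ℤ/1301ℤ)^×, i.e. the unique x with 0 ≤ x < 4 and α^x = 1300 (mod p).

Successive powers of 51 modulo 1301:
  51^0=1  51^1=51  51^2=1300
So 51^2 ≡ 1300 (mod 1301), giving x = 2.

2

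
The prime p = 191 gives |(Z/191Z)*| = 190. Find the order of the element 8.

The order of 8 must divide p − 1 = 190 = 2 · 5 · 19.
Divisors: 1, 2, 5, 10, 19, 38, 95, 190.
Check each in increasing order: 8^1 ≡ 8;  8^2 ≡ 64;  8^5 ≡ 107;  8^10 ≡ 180;  8^19 ≡ 39;  8^38 ≡ 184;  8^95 ≡ 1.
Smallest exponent giving 1 is 95.

95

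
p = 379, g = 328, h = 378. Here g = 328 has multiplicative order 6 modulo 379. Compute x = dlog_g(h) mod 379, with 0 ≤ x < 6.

3

Successive powers of 328 modulo 379:
  328^0=1  328^1=328  328^2=327  328^3=378
So 328^3 ≡ 378 (mod 379), giving x = 3.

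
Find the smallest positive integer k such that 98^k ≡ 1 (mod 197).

The order of 98 must divide p − 1 = 196 = 2^2 · 7^2.
Divisors: 1, 2, 4, 7, 14, 28, 49, 98, 196.
Check each in increasing order: 98^1 ≡ 98;  98^2 ≡ 148;  98^4 ≡ 37;  98^7 ≡ 20;  98^14 ≡ 6;  98^28 ≡ 36;  98^49 ≡ 183;  98^98 ≡ 196;  98^196 ≡ 1.
Smallest exponent giving 1 is 196.

196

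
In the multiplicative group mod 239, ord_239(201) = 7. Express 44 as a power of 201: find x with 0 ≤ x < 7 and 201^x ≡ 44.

6

Successive powers of 201 modulo 239:
  201^0=1  201^1=201  201^2=10  201^3=98  201^4=100  201^5=24
  201^6=44
So 201^6 ≡ 44 (mod 239), giving x = 6.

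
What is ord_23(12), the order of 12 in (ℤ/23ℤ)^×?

11

The order of 12 must divide p − 1 = 22 = 2 · 11.
Divisors: 1, 2, 11, 22.
Check each in increasing order: 12^1 ≡ 12;  12^2 ≡ 6;  12^11 ≡ 1.
Smallest exponent giving 1 is 11.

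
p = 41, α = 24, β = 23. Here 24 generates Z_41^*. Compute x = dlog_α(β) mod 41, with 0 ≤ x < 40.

Successive powers of 24 modulo 41:
  24^0=1  24^1=24  24^2=2  24^3=7  24^4=4  24^5=14
  24^6=8  24^7=28  24^8=16  24^9=15  24^10=32  24^11=30
  24^12=23
So 24^12 ≡ 23 (mod 41), giving x = 12.

12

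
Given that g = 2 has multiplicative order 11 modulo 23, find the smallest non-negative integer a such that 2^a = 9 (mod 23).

Successive powers of 2 modulo 23:
  2^0=1  2^1=2  2^2=4  2^3=8  2^4=16  2^5=9
So 2^5 ≡ 9 (mod 23), giving a = 5.

5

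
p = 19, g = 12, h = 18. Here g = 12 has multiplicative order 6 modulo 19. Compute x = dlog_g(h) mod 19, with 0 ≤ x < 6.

3

Successive powers of 12 modulo 19:
  12^0=1  12^1=12  12^2=11  12^3=18
So 12^3 ≡ 18 (mod 19), giving x = 3.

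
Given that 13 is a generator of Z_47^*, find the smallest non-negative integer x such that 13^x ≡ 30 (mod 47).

Baby-step giant-step with m = ceil(sqrt(46)) = 7.
Baby table (13^j mod 47 for j=0..6):
  0:1  1:13  2:28  3:35  4:32  5:40  6:3
Giant step factor: 13^(-7) ≡ 41 (mod 47).
Scan 30·41^i mod 47 for i = 0, 1, …:
  i=0: 30   i=1: 8   i=2: 46   i=3: 6
  i=4: 11   i=5: 28
Match at i=5, j=2: x = 5·7 + 2 = 37.

37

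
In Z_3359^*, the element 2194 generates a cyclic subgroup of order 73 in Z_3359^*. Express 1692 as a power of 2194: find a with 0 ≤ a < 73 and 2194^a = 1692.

30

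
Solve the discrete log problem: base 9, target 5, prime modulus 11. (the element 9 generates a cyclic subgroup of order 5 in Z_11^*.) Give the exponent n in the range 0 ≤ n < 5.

4

Successive powers of 9 modulo 11:
  9^0=1  9^1=9  9^2=4  9^3=3  9^4=5
So 9^4 ≡ 5 (mod 11), giving n = 4.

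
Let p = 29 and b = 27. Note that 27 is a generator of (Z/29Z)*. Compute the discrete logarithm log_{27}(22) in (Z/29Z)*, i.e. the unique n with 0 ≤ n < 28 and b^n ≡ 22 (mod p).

26

Successive powers of 27 modulo 29:
  27^0=1  27^1=27  27^2=4  27^3=21  27^4=16  27^5=26
  27^6=6  27^7=17  27^8=24  27^9=10  27^10=9  27^11=11
  27^12=7  27^13=15  27^14=28  27^15=2  27^16=25  27^17=8
  27^18=13  27^19=3  27^20=23  27^21=12  27^22=5  27^23=19
  27^24=20  27^25=18  27^26=22
So 27^26 ≡ 22 (mod 29), giving n = 26.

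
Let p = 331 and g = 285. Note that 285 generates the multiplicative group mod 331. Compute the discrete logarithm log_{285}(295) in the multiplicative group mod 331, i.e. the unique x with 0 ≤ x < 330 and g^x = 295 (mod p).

329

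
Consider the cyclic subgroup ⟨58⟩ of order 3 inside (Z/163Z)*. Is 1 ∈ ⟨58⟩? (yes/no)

yes

1 ∈ ⟨58⟩ iff 1^3 ≡ 1 (mod 163), since |⟨58⟩| = 3.
1^3 mod 163 = 1.
Since 1 = 1, 1 lies in the subgroup.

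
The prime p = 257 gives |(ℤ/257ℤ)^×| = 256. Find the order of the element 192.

256

The order of 192 must divide p − 1 = 256 = 2^8.
Divisors: 1, 2, 4, 8, 16, 32, 64, 128, 256.
Check each in increasing order: 192^1 ≡ 192;  192^2 ≡ 113;  192^4 ≡ 176;  192^8 ≡ 136;  192^16 ≡ 249;  192^32 ≡ 64;  192^64 ≡ 241;  192^128 ≡ 256;  192^256 ≡ 1.
Smallest exponent giving 1 is 256.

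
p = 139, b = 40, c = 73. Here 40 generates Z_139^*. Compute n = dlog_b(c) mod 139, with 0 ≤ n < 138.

Baby-step giant-step with m = ceil(sqrt(138)) = 12.
Baby table (40^j mod 139 for j=0..11):
  0:1  1:40  2:71  3:60  4:37  5:90  6:125  7:135
  8:118  9:133  10:38  11:130
Giant step factor: 40^(-12) ≡ 100 (mod 139).
Scan 73·100^i mod 139 for i = 0, 1, …:
  i=0: 73   i=1: 72   i=2: 111   i=3: 119
  i=4: 85   i=5: 21   i=6: 15   i=7: 110
  i=8: 19   i=9: 93   i=10: 126   i=11: 90
Match at i=11, j=5: n = 11·12 + 5 = 137.

137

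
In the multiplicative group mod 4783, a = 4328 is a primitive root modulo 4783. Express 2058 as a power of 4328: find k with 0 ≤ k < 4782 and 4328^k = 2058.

Baby-step giant-step with m = ceil(sqrt(4782)) = 70.
Baby table (4328^j mod 4783 for j=0..69):
  0:1  1:4328  2:1356  3:27  4:2064  5:3131  6:729  7:3115
  8:3226  9:551  10:2794  11:1008  12:528  13:3693  14:3301  15:4690
  16:4051  17:3033  18:2272  19:4151  20:580  21:3948  22:2068  23:1311
  24:1370  25:3223  26:1916  27:3509  28:927  29:3902  30:3866  31:1114
  32:128  33:3939  34:1380  35:3456  36:1127  37:3779  38:2435  39:1731
  40:1590  41:3566  42:3690  43:4666  44:622  45:3970  46:1624  47:2445
  48:1964  49:801  50:3836  51:415  52:2495  53:3129  54:1639  55:403
  56:3172  57:1206  58:1315  59:4333  60:3864  61:2024  62:2199  63:3885
  64:2035  65:1977  66:4452  67:2332  68:766  69:629
Giant step factor: 4328^(-70) ≡ 262 (mod 4783).
Scan 2058·262^i mod 4783 for i = 0, 1, …:
  i=0: 2058   i=1: 3500   i=2: 3447   i=3: 3910
  i=4: 858   i=5: 4778   i=6: 3473   i=7: 1156
  i=8: 1543   i=9: 2494     …   i=63: 2328
  i=64: 2495
Match at i=64, j=52: k = 64·70 + 52 = 4532.

4532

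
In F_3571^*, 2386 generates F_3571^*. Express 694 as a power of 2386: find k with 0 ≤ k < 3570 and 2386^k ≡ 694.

3409

Baby-step giant-step with m = ceil(sqrt(3570)) = 60.
Baby table (2386^j mod 3571 for j=0..59):
  0:1  1:2386  2:822  3:813  4:765  5:509  6:334  7:591
  8:3152  9:146  10:1969  11:2169  12:855  13:989  14:2894  15:2341
  16:582  17:3104  18:3461  19:1794  20:2426  21:3416  22:1554  23:1146
  24:2541  25:2839  26:3238  27:1795  28:1241  29:667  30:2367  31:1911
  32:3050  33:3173  34:258  35:1376  36:1387  37:2636  38:965  39:2766
  40:468  41:2496  42:2599  43:1958  44:920  45:2526  46:2759  47:1621
  48:313  49:479  50:174  51:928  52:188  53:2193  54:983  55:2862
  56:980  57:2846  58:2085  59:407
Giant step factor: 2386^(-60) ≡ 17 (mod 3571).
Scan 694·17^i mod 3571 for i = 0, 1, …:
  i=0: 694   i=1: 1085   i=2: 590   i=3: 2888
  i=4: 2673   i=5: 2589   i=6: 1161   i=7: 1882
  i=8: 3426   i=9: 1106     …   i=55: 2969
  i=56: 479
Match at i=56, j=49: k = 56·60 + 49 = 3409.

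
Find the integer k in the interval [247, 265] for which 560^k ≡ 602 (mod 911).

251

Compute 560^247 mod 911 = 531, then multiply by 560 repeatedly:
  560^247=531  560^248=374  560^249=821  560^250=616  560^251=602
Found 602 at exponent 251.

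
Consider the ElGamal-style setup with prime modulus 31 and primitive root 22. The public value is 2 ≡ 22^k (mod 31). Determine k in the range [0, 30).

Successive powers of 22 modulo 31:
  22^0=1  22^1=22  22^2=19  22^3=15  22^4=20  22^5=6
  22^6=8  22^7=21  22^8=28  22^9=27  22^10=5  22^11=17
  22^12=2
So 22^12 ≡ 2 (mod 31), giving k = 12.

12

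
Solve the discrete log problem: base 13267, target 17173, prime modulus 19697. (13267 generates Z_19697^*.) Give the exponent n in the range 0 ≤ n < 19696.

708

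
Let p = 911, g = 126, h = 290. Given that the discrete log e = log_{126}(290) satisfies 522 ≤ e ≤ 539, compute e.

523

Compute 126^522 mod 911 = 841, then multiply by 126 repeatedly:
  126^522=841  126^523=290
Found 290 at exponent 523.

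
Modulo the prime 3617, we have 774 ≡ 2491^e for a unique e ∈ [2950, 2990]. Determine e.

2975

Compute 2491^2950 mod 3617 = 833, then multiply by 2491 repeatedly:
  2491^2950=833  2491^2951=2462  2491^2952=2027  2491^2953=3542  2491^2954=1259
  2491^2955=230  2491^2956=1444  2491^2957=1706  2491^2958=3288  2491^2959=1520
  2491^2960=2938  2491^2961=1367  2491^2962=1600  2491^2963=3283  2491^2964=3533
  2491^2965=542  2491^2966=981  2491^2967=2196  2491^2968=1332  2491^2969=1223
  2491^2970=979  2491^2971=831  2491^2972=1097  2491^2973=1792  2491^2974=494
  2491^2975=774
Found 774 at exponent 2975.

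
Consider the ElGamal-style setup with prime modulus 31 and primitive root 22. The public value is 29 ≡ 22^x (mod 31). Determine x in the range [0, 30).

Successive powers of 22 modulo 31:
  22^0=1  22^1=22  22^2=19  22^3=15  22^4=20  22^5=6
  22^6=8  22^7=21  22^8=28  22^9=27  22^10=5  22^11=17
  22^12=2  22^13=13  22^14=7  22^15=30  22^16=9  22^17=12
  22^18=16  22^19=11  22^20=25  22^21=23  22^22=10  22^23=3
  22^24=4  22^25=26  22^26=14  22^27=29
So 22^27 ≡ 29 (mod 31), giving x = 27.

27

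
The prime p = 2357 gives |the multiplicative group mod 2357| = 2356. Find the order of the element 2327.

2356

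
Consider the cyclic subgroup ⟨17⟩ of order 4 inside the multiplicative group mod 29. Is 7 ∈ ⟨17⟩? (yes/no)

no

7 ∈ ⟨17⟩ iff 7^4 ≡ 1 (mod 29), since |⟨17⟩| = 4.
7^4 mod 29 = 23.
Since 23 ≠ 1, 7 does not lie in the subgroup.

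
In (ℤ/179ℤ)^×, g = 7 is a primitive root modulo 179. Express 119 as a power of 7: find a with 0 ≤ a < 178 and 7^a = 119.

79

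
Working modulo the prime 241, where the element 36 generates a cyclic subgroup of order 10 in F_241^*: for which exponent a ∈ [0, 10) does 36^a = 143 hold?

Successive powers of 36 modulo 241:
  36^0=1  36^1=36  36^2=91  36^3=143
So 36^3 ≡ 143 (mod 241), giving a = 3.

3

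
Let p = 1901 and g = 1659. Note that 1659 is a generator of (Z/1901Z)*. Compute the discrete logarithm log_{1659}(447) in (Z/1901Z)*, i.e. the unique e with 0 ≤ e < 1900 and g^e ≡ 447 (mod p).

785

Baby-step giant-step with m = ceil(sqrt(1900)) = 44.
Baby table (1659^j mod 1901 for j=0..43):
  0:1  1:1659  2:1534  3:1368  4:1619  5:1709  6:840  7:127
  8:1583  9:916  10:745  11:305  12:329  13:224  14:921  15:1436
  16:371  17:1466  18:715  19:1862  20:1834  21:1006  22:1777  23:1493
  24:1785  25:1458  26:750  27:996  28:395  29:1361  30:1412  31:476
  32:769  33:200  34:1026  35:739  36:1757  37:630  38:1521  39:712
  40:687  41:1034  42:704  43:722
Giant step factor: 1659^(-44) ≡ 215 (mod 1901).
Scan 447·215^i mod 1901 for i = 0, 1, …:
  i=0: 447   i=1: 1055   i=2: 606   i=3: 1022
  i=4: 1115   i=5: 199   i=6: 963   i=7: 1737
  i=8: 859   i=9: 288     …   i=16: 1285
  i=17: 630
Match at i=17, j=37: e = 17·44 + 37 = 785.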